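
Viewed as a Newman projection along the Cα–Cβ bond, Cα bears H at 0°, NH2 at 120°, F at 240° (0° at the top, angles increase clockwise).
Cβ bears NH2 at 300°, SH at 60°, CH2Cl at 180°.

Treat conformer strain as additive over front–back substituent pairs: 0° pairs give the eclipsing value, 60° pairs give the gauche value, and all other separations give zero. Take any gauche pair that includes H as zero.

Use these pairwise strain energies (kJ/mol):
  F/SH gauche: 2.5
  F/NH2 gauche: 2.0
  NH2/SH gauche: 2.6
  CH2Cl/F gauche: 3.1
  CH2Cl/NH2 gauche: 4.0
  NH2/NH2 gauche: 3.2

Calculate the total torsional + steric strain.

11.7 kJ/mol

This conformer (staggered): NH2(120°)/SH(60°) gauche 2.6; NH2(120°)/CH2Cl(180°) gauche 4.0; F(240°)/NH2(300°) gauche 2.0; F(240°)/CH2Cl(180°) gauche 3.1 → 11.7 kJ/mol.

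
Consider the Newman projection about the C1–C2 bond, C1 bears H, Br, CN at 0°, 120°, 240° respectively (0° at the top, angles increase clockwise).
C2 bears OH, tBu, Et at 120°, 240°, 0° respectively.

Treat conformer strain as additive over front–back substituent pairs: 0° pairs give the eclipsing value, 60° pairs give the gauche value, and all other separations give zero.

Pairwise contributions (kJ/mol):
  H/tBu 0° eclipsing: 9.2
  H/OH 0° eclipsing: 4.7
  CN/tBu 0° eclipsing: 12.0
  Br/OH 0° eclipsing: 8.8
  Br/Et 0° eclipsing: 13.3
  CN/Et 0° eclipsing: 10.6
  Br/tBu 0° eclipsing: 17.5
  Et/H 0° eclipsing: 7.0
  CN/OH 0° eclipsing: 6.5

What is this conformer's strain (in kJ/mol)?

This conformer is eclipsed. H at 0° is eclipsed with Et at 0° (7.0); Br at 120° is eclipsed with OH at 120° (8.8); CN at 240° is eclipsed with tBu at 240° (12.0). Total 27.8 kJ/mol.

27.8 kJ/mol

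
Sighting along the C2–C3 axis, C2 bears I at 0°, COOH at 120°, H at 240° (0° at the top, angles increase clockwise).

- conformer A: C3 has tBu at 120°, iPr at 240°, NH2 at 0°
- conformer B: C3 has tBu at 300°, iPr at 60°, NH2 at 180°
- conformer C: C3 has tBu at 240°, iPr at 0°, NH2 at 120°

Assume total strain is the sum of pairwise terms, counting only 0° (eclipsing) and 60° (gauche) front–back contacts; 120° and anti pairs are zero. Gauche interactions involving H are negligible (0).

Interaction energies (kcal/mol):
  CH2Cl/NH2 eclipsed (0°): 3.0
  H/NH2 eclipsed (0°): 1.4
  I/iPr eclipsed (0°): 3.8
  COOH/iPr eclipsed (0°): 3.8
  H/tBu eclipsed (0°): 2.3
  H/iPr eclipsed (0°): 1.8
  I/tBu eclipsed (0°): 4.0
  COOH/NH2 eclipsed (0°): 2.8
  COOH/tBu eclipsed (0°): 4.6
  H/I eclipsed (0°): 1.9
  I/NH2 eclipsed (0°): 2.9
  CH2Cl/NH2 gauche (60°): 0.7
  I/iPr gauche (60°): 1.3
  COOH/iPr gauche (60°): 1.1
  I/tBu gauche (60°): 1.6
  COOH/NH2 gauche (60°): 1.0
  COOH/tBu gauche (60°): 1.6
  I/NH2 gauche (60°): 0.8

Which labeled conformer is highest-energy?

A (eclipsed): I(0°)/NH2(0°) eclipsed 2.9; COOH(120°)/tBu(120°) eclipsed 4.6; H(240°)/iPr(240°) eclipsed 1.8 → 9.3 kcal/mol.
B (staggered): I(0°)/tBu(300°) gauche 1.6; I(0°)/iPr(60°) gauche 1.3; COOH(120°)/iPr(60°) gauche 1.1; COOH(120°)/NH2(180°) gauche 1.0 → 5.0 kcal/mol.
C (eclipsed): I(0°)/iPr(0°) eclipsed 3.8; COOH(120°)/NH2(120°) eclipsed 2.8; H(240°)/tBu(240°) eclipsed 2.3 → 8.9 kcal/mol.
A has the highest total (9.3 kcal/mol).

A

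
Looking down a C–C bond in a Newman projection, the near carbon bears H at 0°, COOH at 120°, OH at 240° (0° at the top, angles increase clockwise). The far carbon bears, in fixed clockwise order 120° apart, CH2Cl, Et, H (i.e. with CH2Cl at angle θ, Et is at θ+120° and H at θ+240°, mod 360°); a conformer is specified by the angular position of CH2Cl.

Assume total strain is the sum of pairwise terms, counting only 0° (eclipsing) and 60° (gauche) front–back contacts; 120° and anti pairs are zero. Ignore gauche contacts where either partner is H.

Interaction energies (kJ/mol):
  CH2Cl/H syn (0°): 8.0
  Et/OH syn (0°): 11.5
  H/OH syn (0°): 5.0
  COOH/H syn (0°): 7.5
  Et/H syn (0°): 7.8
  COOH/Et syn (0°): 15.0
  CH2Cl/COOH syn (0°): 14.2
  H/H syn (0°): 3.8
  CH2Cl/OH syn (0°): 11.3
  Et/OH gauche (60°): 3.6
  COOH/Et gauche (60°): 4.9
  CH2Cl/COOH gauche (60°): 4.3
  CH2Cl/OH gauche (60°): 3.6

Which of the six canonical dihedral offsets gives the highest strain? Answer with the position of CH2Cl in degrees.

120°

CH2Cl at 0° (eclipsed): H(0°)/CH2Cl(0°) eclipsed 8.0; COOH(120°)/Et(120°) eclipsed 15.0; OH(240°)/H(240°) eclipsed 5.0 → 28.0 kJ/mol.
CH2Cl at 60° (staggered): COOH(120°)/CH2Cl(60°) gauche 4.3; COOH(120°)/Et(180°) gauche 4.9; OH(240°)/Et(180°) gauche 3.6 → 12.8 kJ/mol.
CH2Cl at 120° (eclipsed): H(0°)/H(0°) eclipsed 3.8; COOH(120°)/CH2Cl(120°) eclipsed 14.2; OH(240°)/Et(240°) eclipsed 11.5 → 29.5 kJ/mol.
CH2Cl at 180° (staggered): COOH(120°)/CH2Cl(180°) gauche 4.3; OH(240°)/CH2Cl(180°) gauche 3.6; OH(240°)/Et(300°) gauche 3.6 → 11.5 kJ/mol.
CH2Cl at 240° (eclipsed): H(0°)/Et(0°) eclipsed 7.8; COOH(120°)/H(120°) eclipsed 7.5; OH(240°)/CH2Cl(240°) eclipsed 11.3 → 26.6 kJ/mol.
CH2Cl at 300° (staggered): COOH(120°)/Et(60°) gauche 4.9; OH(240°)/CH2Cl(300°) gauche 3.6 → 8.5 kJ/mol.
The maximum (29.5 kJ/mol) occurs with CH2Cl at 120°.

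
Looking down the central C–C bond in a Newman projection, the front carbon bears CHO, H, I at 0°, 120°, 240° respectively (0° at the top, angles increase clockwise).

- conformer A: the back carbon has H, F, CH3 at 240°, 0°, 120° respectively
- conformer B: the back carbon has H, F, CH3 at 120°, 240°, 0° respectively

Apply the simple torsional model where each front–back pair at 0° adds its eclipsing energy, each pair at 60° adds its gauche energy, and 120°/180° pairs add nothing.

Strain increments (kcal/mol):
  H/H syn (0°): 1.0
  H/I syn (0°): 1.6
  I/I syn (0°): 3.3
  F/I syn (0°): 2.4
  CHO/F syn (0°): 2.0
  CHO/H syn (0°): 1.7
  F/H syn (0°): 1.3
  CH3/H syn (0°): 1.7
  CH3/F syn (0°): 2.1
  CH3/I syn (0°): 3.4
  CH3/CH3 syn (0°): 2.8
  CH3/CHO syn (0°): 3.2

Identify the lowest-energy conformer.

A

A (eclipsed): CHO(0°)/F(0°) eclipsed 2.0; H(120°)/CH3(120°) eclipsed 1.7; I(240°)/H(240°) eclipsed 1.6 → 5.3 kcal/mol.
B (eclipsed): CHO(0°)/CH3(0°) eclipsed 3.2; H(120°)/H(120°) eclipsed 1.0; I(240°)/F(240°) eclipsed 2.4 → 6.6 kcal/mol.
A has the lowest total (5.3 kcal/mol).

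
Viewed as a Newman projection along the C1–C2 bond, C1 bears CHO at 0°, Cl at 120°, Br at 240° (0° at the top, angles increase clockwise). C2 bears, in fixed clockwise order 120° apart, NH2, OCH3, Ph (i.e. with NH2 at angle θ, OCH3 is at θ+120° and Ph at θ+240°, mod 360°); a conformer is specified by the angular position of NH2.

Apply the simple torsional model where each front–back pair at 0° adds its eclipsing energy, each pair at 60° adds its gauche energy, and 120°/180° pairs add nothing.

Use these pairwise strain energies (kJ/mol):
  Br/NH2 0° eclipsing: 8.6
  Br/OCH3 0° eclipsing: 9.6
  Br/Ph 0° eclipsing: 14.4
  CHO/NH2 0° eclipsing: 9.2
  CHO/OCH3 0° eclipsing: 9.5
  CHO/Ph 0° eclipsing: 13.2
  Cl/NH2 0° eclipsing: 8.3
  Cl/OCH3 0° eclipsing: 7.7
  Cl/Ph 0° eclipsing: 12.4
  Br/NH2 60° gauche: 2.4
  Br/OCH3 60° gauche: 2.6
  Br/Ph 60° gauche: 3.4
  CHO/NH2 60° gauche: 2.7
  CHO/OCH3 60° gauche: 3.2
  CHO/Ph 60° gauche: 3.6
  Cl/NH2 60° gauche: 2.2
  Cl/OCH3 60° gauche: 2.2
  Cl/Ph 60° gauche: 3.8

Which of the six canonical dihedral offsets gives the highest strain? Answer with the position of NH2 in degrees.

0°

NH2 at 0° (eclipsed): CHO–NH2 eclipsed, Cl–OCH3 eclipsed, Br–Ph eclipsed; 9.2 + 7.7 + 14.4 = 31.3 kJ/mol.
NH2 at 60° (staggered): CHO–NH2 gauche, CHO–Ph gauche, Cl–NH2 gauche, Cl–OCH3 gauche, Br–OCH3 gauche, Br–Ph gauche; 2.7 + 3.6 + 2.2 + 2.2 + 2.6 + 3.4 = 16.7 kJ/mol.
NH2 at 120° (eclipsed): CHO–Ph eclipsed, Cl–NH2 eclipsed, Br–OCH3 eclipsed; 13.2 + 8.3 + 9.6 = 31.1 kJ/mol.
NH2 at 180° (staggered): CHO–OCH3 gauche, CHO–Ph gauche, Cl–NH2 gauche, Cl–Ph gauche, Br–NH2 gauche, Br–OCH3 gauche; 3.2 + 3.6 + 2.2 + 3.8 + 2.4 + 2.6 = 17.8 kJ/mol.
NH2 at 240° (eclipsed): CHO–OCH3 eclipsed, Cl–Ph eclipsed, Br–NH2 eclipsed; 9.5 + 12.4 + 8.6 = 30.5 kJ/mol.
NH2 at 300° (staggered): CHO–NH2 gauche, CHO–OCH3 gauche, Cl–OCH3 gauche, Cl–Ph gauche, Br–NH2 gauche, Br–Ph gauche; 2.7 + 3.2 + 2.2 + 3.8 + 2.4 + 3.4 = 17.7 kJ/mol.
The maximum (31.3 kJ/mol) occurs with NH2 at 0°.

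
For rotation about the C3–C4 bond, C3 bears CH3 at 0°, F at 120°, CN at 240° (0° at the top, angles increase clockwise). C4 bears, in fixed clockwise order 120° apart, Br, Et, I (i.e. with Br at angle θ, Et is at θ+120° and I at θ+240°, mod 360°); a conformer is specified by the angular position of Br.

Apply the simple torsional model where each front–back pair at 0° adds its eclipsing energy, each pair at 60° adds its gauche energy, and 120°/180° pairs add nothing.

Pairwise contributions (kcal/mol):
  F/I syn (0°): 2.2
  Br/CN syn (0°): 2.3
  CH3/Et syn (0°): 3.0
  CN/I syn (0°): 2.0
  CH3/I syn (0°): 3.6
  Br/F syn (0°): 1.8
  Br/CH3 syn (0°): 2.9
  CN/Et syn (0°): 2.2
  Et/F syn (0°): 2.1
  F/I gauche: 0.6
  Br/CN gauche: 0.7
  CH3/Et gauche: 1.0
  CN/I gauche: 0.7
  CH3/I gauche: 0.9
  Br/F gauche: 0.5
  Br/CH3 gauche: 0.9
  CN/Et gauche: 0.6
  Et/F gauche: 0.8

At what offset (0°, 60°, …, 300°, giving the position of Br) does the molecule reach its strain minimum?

Br at 0° (eclipsed): CH3–Br eclipsed, F–Et eclipsed, CN–I eclipsed; 2.9 + 2.1 + 2.0 = 7.0 kcal/mol.
Br at 60° (staggered): CH3–Br gauche, CH3–I gauche, F–Br gauche, F–Et gauche, CN–Et gauche, CN–I gauche; 0.9 + 0.9 + 0.5 + 0.8 + 0.6 + 0.7 = 4.4 kcal/mol.
Br at 120° (eclipsed): CH3–I eclipsed, F–Br eclipsed, CN–Et eclipsed; 3.6 + 1.8 + 2.2 = 7.6 kcal/mol.
Br at 180° (staggered): CH3–Et gauche, CH3–I gauche, F–Br gauche, F–I gauche, CN–Br gauche, CN–Et gauche; 1.0 + 0.9 + 0.5 + 0.6 + 0.7 + 0.6 = 4.3 kcal/mol.
Br at 240° (eclipsed): CH3–Et eclipsed, F–I eclipsed, CN–Br eclipsed; 3.0 + 2.2 + 2.3 = 7.5 kcal/mol.
Br at 300° (staggered): CH3–Br gauche, CH3–Et gauche, F–Et gauche, F–I gauche, CN–Br gauche, CN–I gauche; 0.9 + 1.0 + 0.8 + 0.6 + 0.7 + 0.7 = 4.7 kcal/mol.
The minimum (4.3 kcal/mol) occurs with Br at 180°.

180°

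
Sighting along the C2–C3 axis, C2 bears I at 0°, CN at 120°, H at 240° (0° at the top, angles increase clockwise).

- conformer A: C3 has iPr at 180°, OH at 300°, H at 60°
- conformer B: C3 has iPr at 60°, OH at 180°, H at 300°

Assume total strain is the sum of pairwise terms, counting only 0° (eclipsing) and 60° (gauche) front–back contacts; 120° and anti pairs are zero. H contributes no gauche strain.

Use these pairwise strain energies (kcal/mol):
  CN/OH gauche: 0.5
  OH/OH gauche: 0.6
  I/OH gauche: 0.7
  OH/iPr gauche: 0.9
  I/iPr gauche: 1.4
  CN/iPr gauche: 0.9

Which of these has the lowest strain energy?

A is staggered. I at 0° is gauche with OH at 300° (0.7); CN at 120° is gauche with iPr at 180° (0.9). Total 1.6 kcal/mol.
B is staggered. I at 0° is gauche with iPr at 60° (1.4); CN at 120° is gauche with iPr at 60° (0.9); CN at 120° is gauche with OH at 180° (0.5). Total 2.8 kcal/mol.
A has the lowest total (1.6 kcal/mol).

A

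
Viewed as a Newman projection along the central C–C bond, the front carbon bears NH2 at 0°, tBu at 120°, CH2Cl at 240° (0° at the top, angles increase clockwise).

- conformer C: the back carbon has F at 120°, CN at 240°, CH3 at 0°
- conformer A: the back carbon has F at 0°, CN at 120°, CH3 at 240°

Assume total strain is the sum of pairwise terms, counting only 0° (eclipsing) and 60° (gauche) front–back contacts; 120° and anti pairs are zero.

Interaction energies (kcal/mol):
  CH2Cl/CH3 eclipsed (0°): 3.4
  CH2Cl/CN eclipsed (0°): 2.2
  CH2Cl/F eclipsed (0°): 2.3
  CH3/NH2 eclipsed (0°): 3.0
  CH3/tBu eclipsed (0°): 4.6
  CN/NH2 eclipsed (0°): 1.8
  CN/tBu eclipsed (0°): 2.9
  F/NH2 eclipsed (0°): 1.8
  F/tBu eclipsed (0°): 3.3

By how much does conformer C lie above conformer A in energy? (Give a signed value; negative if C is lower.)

+0.4 kcal/mol

C (eclipsed): NH2–CH3 eclipsed, tBu–F eclipsed, CH2Cl–CN eclipsed; 3.0 + 3.3 + 2.2 = 8.5 kcal/mol.
A (eclipsed): NH2–F eclipsed, tBu–CN eclipsed, CH2Cl–CH3 eclipsed; 1.8 + 2.9 + 3.4 = 8.1 kcal/mol.
E(C) − E(A) = 8.5 − 8.1 = +0.4 kcal/mol.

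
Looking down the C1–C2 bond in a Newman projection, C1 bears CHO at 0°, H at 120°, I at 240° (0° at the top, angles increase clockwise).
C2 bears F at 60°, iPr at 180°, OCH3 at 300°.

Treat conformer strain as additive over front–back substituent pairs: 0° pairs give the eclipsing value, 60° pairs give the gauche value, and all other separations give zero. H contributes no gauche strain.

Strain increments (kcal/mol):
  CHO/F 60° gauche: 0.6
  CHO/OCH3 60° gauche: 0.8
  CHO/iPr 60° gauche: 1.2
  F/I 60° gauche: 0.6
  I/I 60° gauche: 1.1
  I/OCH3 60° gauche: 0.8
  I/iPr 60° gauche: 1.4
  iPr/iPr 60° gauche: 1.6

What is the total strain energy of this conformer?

3.6 kcal/mol

This conformer (staggered): CHO(0°)/F(60°) gauche 0.6; CHO(0°)/OCH3(300°) gauche 0.8; I(240°)/iPr(180°) gauche 1.4; I(240°)/OCH3(300°) gauche 0.8 → 3.6 kcal/mol.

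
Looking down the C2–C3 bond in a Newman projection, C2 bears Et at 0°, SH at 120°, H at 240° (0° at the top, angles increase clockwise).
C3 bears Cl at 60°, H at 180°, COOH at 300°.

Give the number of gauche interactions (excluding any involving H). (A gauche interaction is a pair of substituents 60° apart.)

Non-H gauche pairs: Et(0°)/Cl(60°); Et(0°)/COOH(300°); SH(120°)/Cl(60°) — 3 interactions.

3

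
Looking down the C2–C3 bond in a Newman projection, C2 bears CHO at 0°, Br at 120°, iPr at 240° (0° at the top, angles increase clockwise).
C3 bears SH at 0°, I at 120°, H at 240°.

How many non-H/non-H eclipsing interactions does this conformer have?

2

Non-H eclipsing pairs: CHO(0°)/SH(0°); Br(120°)/I(120°) — 2 interactions.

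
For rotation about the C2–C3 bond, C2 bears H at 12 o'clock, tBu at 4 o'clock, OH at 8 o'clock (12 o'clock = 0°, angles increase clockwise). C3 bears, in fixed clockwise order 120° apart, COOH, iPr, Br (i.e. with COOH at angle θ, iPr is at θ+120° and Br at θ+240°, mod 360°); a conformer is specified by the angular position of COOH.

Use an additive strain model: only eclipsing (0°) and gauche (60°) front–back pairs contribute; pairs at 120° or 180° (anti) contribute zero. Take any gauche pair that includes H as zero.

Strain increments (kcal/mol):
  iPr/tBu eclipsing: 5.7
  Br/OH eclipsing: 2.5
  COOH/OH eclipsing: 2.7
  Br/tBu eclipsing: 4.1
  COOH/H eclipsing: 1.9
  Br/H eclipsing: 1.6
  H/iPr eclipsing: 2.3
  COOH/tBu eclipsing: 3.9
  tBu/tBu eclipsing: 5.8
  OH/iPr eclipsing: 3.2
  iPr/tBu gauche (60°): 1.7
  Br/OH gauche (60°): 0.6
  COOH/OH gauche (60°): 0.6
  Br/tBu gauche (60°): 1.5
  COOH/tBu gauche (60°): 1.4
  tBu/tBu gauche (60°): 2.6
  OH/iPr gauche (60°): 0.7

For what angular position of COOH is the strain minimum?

180°

COOH at 0° (eclipsed): H–COOH eclipsed, tBu–iPr eclipsed, OH–Br eclipsed; 1.9 + 5.7 + 2.5 = 10.1 kcal/mol.
COOH at 60° (staggered): tBu–COOH gauche, tBu–iPr gauche, OH–iPr gauche, OH–Br gauche; 1.4 + 1.7 + 0.7 + 0.6 = 4.4 kcal/mol.
COOH at 120° (eclipsed): H–Br eclipsed, tBu–COOH eclipsed, OH–iPr eclipsed; 1.6 + 3.9 + 3.2 = 8.7 kcal/mol.
COOH at 180° (staggered): tBu–COOH gauche, tBu–Br gauche, OH–COOH gauche, OH–iPr gauche; 1.4 + 1.5 + 0.6 + 0.7 = 4.2 kcal/mol.
COOH at 240° (eclipsed): H–iPr eclipsed, tBu–Br eclipsed, OH–COOH eclipsed; 2.3 + 4.1 + 2.7 = 9.1 kcal/mol.
COOH at 300° (staggered): tBu–iPr gauche, tBu–Br gauche, OH–COOH gauche, OH–Br gauche; 1.7 + 1.5 + 0.6 + 0.6 = 4.4 kcal/mol.
The minimum (4.2 kcal/mol) occurs with COOH at 180°.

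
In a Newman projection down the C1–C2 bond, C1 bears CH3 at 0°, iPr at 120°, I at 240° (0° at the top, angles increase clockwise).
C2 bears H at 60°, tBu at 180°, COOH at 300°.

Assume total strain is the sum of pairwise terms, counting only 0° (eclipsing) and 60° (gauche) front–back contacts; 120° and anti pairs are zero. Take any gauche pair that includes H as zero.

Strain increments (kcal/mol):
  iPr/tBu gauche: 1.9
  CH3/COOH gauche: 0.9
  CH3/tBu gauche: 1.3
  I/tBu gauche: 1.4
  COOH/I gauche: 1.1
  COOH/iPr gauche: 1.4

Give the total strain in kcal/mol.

5.3 kcal/mol

This conformer (staggered): CH3(0°)/COOH(300°) gauche 0.9; iPr(120°)/tBu(180°) gauche 1.9; I(240°)/tBu(180°) gauche 1.4; I(240°)/COOH(300°) gauche 1.1 → 5.3 kcal/mol.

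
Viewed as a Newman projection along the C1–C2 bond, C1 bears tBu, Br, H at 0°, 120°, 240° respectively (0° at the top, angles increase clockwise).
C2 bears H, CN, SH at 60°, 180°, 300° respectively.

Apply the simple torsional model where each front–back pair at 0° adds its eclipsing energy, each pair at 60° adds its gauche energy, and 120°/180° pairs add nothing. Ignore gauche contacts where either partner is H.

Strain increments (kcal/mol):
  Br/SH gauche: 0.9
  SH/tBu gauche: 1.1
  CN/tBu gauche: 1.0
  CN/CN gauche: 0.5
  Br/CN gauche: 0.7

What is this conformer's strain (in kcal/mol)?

This conformer (staggered): tBu(0°)/SH(300°) gauche 1.1; Br(120°)/CN(180°) gauche 0.7 → 1.8 kcal/mol.

1.8 kcal/mol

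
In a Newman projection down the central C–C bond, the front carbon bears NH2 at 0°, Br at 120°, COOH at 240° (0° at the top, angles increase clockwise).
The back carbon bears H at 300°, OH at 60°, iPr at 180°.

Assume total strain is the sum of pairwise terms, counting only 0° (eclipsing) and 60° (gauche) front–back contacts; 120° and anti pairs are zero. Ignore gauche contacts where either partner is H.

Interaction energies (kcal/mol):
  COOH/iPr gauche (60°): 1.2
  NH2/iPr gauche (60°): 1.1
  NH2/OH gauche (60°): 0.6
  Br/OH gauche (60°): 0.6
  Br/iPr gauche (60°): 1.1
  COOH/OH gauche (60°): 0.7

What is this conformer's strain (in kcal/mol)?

This conformer (staggered): NH2(0°)/OH(60°) gauche 0.6; Br(120°)/OH(60°) gauche 0.6; Br(120°)/iPr(180°) gauche 1.1; COOH(240°)/iPr(180°) gauche 1.2 → 3.5 kcal/mol.

3.5 kcal/mol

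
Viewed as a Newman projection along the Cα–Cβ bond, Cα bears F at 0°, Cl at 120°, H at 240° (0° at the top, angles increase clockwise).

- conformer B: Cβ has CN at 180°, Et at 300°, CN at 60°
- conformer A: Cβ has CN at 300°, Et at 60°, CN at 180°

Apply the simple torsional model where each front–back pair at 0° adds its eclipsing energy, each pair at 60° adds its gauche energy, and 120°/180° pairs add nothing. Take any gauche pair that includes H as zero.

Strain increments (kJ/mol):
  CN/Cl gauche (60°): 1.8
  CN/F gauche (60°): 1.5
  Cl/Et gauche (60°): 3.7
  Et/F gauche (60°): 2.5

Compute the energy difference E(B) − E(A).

B (staggered): F–Et gauche, F–CN gauche, Cl–CN gauche, Cl–CN gauche; 2.5 + 1.5 + 1.8 + 1.8 = 7.6 kJ/mol.
A (staggered): F–CN gauche, F–Et gauche, Cl–Et gauche, Cl–CN gauche; 1.5 + 2.5 + 3.7 + 1.8 = 9.5 kJ/mol.
E(B) − E(A) = 7.6 − 9.5 = -1.9 kJ/mol.

-1.9 kJ/mol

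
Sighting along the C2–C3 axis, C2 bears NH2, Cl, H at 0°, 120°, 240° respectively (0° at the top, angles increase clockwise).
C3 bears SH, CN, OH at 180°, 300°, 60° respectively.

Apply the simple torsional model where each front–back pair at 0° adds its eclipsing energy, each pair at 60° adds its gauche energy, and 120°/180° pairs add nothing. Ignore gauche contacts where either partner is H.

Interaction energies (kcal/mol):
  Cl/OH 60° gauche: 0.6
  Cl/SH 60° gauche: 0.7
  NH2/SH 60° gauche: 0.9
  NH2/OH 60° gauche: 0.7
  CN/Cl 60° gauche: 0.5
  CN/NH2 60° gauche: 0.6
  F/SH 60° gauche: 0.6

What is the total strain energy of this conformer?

This conformer (staggered): NH2(0°)/CN(300°) gauche 0.6; NH2(0°)/OH(60°) gauche 0.7; Cl(120°)/SH(180°) gauche 0.7; Cl(120°)/OH(60°) gauche 0.6 → 2.6 kcal/mol.

2.6 kcal/mol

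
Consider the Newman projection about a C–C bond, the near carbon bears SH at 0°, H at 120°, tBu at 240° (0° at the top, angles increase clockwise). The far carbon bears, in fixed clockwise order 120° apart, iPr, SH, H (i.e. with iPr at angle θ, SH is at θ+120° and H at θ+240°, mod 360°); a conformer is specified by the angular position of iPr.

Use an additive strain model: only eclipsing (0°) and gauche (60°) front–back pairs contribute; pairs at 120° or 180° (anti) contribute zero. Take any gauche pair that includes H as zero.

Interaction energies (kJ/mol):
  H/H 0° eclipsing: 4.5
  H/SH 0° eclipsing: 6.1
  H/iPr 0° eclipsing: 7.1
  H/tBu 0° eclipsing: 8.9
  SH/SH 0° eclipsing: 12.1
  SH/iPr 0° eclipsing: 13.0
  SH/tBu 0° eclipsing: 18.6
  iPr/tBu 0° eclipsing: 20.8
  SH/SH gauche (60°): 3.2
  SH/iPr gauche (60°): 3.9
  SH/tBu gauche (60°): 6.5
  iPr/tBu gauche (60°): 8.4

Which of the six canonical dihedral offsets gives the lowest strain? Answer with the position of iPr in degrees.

iPr at 0° (eclipsed): SH–iPr eclipsed, H–SH eclipsed, tBu–H eclipsed; 13.0 + 6.1 + 8.9 = 28.0 kJ/mol.
iPr at 60° (staggered): SH–iPr gauche, tBu–SH gauche; 3.9 + 6.5 = 10.4 kJ/mol.
iPr at 120° (eclipsed): SH–H eclipsed, H–iPr eclipsed, tBu–SH eclipsed; 6.1 + 7.1 + 18.6 = 31.8 kJ/mol.
iPr at 180° (staggered): SH–SH gauche, tBu–iPr gauche, tBu–SH gauche; 3.2 + 8.4 + 6.5 = 18.1 kJ/mol.
iPr at 240° (eclipsed): SH–SH eclipsed, H–H eclipsed, tBu–iPr eclipsed; 12.1 + 4.5 + 20.8 = 37.4 kJ/mol.
iPr at 300° (staggered): SH–iPr gauche, SH–SH gauche, tBu–iPr gauche; 3.9 + 3.2 + 8.4 = 15.5 kJ/mol.
The minimum (10.4 kJ/mol) occurs with iPr at 60°.

60°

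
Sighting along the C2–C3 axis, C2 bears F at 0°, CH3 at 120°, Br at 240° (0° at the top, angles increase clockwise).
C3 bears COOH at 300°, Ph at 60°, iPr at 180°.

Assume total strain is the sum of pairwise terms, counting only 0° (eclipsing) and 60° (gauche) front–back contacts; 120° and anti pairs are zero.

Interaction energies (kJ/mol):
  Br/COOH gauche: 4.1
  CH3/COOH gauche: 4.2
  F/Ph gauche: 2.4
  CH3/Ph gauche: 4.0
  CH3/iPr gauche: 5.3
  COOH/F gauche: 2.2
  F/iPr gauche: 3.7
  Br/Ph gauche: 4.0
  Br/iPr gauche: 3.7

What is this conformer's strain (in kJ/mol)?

This conformer is staggered. F at 0° is gauche with COOH at 300° (2.2); F at 0° is gauche with Ph at 60° (2.4); CH3 at 120° is gauche with Ph at 60° (4.0); CH3 at 120° is gauche with iPr at 180° (5.3); Br at 240° is gauche with COOH at 300° (4.1); Br at 240° is gauche with iPr at 180° (3.7). Total 21.7 kJ/mol.

21.7 kJ/mol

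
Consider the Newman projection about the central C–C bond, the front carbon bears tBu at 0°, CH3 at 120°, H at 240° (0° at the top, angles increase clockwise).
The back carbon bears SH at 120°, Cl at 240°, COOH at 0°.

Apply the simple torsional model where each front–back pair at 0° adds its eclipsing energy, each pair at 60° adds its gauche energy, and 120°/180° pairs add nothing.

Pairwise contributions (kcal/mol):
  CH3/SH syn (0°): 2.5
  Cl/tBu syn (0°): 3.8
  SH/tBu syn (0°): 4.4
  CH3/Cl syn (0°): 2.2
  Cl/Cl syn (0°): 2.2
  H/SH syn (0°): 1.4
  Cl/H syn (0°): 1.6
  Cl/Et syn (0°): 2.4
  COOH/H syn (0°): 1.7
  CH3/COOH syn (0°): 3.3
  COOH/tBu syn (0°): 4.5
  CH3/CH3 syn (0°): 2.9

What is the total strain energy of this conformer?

8.6 kcal/mol

This conformer (eclipsed): tBu(0°)/COOH(0°) eclipsed 4.5; CH3(120°)/SH(120°) eclipsed 2.5; H(240°)/Cl(240°) eclipsed 1.6 → 8.6 kcal/mol.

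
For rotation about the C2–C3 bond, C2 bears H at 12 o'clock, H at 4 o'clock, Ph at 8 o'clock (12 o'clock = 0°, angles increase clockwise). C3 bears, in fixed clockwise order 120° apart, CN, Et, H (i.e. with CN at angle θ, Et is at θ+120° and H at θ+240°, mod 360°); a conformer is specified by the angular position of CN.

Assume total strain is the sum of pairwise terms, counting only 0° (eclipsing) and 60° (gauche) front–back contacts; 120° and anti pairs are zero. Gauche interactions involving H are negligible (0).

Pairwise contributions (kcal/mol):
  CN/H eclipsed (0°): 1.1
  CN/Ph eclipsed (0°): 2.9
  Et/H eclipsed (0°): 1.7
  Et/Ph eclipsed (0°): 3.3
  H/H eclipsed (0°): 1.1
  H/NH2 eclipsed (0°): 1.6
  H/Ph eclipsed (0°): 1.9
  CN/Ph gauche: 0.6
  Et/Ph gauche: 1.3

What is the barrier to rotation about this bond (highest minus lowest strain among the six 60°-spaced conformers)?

5.1 kcal/mol

CN at 0° (eclipsed): H(0°)/CN(0°) eclipsed 1.1; H(120°)/Et(120°) eclipsed 1.7; Ph(240°)/H(240°) eclipsed 1.9 → 4.7 kcal/mol.
CN at 60° (staggered): Ph(240°)/Et(180°) gauche 1.3 → 1.3 kcal/mol.
CN at 120° (eclipsed): H(0°)/H(0°) eclipsed 1.1; H(120°)/CN(120°) eclipsed 1.1; Ph(240°)/Et(240°) eclipsed 3.3 → 5.5 kcal/mol.
CN at 180° (staggered): Ph(240°)/CN(180°) gauche 0.6; Ph(240°)/Et(300°) gauche 1.3 → 1.9 kcal/mol.
CN at 240° (eclipsed): H(0°)/Et(0°) eclipsed 1.7; H(120°)/H(120°) eclipsed 1.1; Ph(240°)/CN(240°) eclipsed 2.9 → 5.7 kcal/mol.
CN at 300° (staggered): Ph(240°)/CN(300°) gauche 0.6 → 0.6 kcal/mol.
Max at 240° (5.7 kcal/mol), min at 300° (0.6 kcal/mol); barrier = 5.1 kcal/mol.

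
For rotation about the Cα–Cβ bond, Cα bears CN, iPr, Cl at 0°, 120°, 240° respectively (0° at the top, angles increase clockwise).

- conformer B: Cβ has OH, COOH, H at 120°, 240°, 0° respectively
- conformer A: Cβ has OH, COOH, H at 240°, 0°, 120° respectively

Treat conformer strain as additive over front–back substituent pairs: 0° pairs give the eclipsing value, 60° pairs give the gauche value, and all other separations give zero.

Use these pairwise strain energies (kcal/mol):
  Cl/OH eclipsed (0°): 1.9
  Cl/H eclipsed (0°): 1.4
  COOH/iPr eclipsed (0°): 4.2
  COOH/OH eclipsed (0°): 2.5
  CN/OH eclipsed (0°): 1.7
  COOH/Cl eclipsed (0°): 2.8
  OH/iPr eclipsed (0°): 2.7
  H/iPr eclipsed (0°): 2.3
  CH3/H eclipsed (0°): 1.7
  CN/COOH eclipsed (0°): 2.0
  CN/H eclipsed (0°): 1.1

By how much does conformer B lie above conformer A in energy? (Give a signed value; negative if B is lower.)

B is eclipsed. CN at 0° is eclipsed with H at 0° (1.1); iPr at 120° is eclipsed with OH at 120° (2.7); Cl at 240° is eclipsed with COOH at 240° (2.8). Total 6.6 kcal/mol.
A is eclipsed. CN at 0° is eclipsed with COOH at 0° (2.0); iPr at 120° is eclipsed with H at 120° (2.3); Cl at 240° is eclipsed with OH at 240° (1.9). Total 6.2 kcal/mol.
E(B) − E(A) = 6.6 − 6.2 = +0.4 kcal/mol.

+0.4 kcal/mol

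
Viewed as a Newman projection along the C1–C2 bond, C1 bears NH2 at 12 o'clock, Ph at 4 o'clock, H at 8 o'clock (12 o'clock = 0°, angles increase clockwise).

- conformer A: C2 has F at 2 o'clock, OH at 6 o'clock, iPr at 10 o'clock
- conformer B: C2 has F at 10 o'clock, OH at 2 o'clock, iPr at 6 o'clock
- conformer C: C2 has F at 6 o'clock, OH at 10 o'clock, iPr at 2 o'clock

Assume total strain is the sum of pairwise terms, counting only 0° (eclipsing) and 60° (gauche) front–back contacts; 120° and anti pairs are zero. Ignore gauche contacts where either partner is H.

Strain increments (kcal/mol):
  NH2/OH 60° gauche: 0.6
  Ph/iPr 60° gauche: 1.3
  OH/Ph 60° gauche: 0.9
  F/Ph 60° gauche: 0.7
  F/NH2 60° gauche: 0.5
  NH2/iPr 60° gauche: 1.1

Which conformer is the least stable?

A (staggered): NH2(0°)/F(60°) gauche 0.5; NH2(0°)/iPr(300°) gauche 1.1; Ph(120°)/F(60°) gauche 0.7; Ph(120°)/OH(180°) gauche 0.9 → 3.2 kcal/mol.
B (staggered): NH2(0°)/F(300°) gauche 0.5; NH2(0°)/OH(60°) gauche 0.6; Ph(120°)/OH(60°) gauche 0.9; Ph(120°)/iPr(180°) gauche 1.3 → 3.3 kcal/mol.
C (staggered): NH2(0°)/OH(300°) gauche 0.6; NH2(0°)/iPr(60°) gauche 1.1; Ph(120°)/F(180°) gauche 0.7; Ph(120°)/iPr(60°) gauche 1.3 → 3.7 kcal/mol.
C has the highest total (3.7 kcal/mol).

C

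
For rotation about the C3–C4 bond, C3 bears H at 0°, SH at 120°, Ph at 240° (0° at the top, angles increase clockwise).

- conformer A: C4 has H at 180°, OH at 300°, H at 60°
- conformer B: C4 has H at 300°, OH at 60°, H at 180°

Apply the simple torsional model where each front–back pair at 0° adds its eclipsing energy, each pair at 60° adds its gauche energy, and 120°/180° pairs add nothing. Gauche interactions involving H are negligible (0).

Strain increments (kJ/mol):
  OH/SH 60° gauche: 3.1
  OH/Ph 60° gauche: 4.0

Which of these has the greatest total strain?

A is staggered. Ph at 240° is gauche with OH at 300° (4.0). Total 4.0 kJ/mol.
B is staggered. SH at 120° is gauche with OH at 60° (3.1). Total 3.1 kJ/mol.
A has the highest total (4.0 kJ/mol).

A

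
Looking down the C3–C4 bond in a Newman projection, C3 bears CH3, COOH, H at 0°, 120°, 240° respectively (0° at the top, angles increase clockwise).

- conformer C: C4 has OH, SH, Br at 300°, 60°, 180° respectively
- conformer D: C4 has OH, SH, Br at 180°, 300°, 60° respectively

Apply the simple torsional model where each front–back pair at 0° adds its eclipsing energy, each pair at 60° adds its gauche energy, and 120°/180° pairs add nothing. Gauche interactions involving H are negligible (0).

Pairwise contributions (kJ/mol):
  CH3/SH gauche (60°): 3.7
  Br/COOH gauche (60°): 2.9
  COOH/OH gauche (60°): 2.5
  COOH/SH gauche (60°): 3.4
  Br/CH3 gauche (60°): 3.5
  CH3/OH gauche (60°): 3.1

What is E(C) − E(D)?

+0.5 kJ/mol

C (staggered): CH3(0°)/OH(300°) gauche 3.1; CH3(0°)/SH(60°) gauche 3.7; COOH(120°)/SH(60°) gauche 3.4; COOH(120°)/Br(180°) gauche 2.9 → 13.1 kJ/mol.
D (staggered): CH3(0°)/SH(300°) gauche 3.7; CH3(0°)/Br(60°) gauche 3.5; COOH(120°)/OH(180°) gauche 2.5; COOH(120°)/Br(60°) gauche 2.9 → 12.6 kJ/mol.
E(C) − E(D) = 13.1 − 12.6 = +0.5 kJ/mol.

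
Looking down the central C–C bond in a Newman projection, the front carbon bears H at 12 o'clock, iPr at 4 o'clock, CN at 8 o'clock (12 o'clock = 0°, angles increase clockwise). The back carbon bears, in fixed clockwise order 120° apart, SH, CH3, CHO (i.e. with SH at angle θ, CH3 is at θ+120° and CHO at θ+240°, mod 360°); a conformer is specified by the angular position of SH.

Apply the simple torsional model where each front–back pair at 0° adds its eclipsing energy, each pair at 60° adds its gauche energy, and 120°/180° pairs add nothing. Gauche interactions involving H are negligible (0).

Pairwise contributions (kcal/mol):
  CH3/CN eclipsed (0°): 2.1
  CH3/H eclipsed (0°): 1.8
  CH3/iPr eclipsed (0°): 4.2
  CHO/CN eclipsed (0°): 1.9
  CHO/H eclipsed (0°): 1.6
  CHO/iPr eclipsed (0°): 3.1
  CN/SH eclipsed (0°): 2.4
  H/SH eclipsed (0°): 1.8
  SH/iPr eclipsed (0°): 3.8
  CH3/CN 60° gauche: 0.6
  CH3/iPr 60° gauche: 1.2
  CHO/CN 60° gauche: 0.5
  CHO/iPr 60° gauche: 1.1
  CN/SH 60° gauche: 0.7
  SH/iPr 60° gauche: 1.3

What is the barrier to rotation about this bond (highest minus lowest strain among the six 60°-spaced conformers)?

SH at 0° (eclipsed): H(0°)/SH(0°) eclipsed 1.8; iPr(120°)/CH3(120°) eclipsed 4.2; CN(240°)/CHO(240°) eclipsed 1.9 → 7.9 kcal/mol.
SH at 60° (staggered): iPr(120°)/SH(60°) gauche 1.3; iPr(120°)/CH3(180°) gauche 1.2; CN(240°)/CH3(180°) gauche 0.6; CN(240°)/CHO(300°) gauche 0.5 → 3.6 kcal/mol.
SH at 120° (eclipsed): H(0°)/CHO(0°) eclipsed 1.6; iPr(120°)/SH(120°) eclipsed 3.8; CN(240°)/CH3(240°) eclipsed 2.1 → 7.5 kcal/mol.
SH at 180° (staggered): iPr(120°)/SH(180°) gauche 1.3; iPr(120°)/CHO(60°) gauche 1.1; CN(240°)/SH(180°) gauche 0.7; CN(240°)/CH3(300°) gauche 0.6 → 3.7 kcal/mol.
SH at 240° (eclipsed): H(0°)/CH3(0°) eclipsed 1.8; iPr(120°)/CHO(120°) eclipsed 3.1; CN(240°)/SH(240°) eclipsed 2.4 → 7.3 kcal/mol.
SH at 300° (staggered): iPr(120°)/CH3(60°) gauche 1.2; iPr(120°)/CHO(180°) gauche 1.1; CN(240°)/SH(300°) gauche 0.7; CN(240°)/CHO(180°) gauche 0.5 → 3.5 kcal/mol.
Max at 0° (7.9 kcal/mol), min at 300° (3.5 kcal/mol); barrier = 4.4 kcal/mol.

4.4 kcal/mol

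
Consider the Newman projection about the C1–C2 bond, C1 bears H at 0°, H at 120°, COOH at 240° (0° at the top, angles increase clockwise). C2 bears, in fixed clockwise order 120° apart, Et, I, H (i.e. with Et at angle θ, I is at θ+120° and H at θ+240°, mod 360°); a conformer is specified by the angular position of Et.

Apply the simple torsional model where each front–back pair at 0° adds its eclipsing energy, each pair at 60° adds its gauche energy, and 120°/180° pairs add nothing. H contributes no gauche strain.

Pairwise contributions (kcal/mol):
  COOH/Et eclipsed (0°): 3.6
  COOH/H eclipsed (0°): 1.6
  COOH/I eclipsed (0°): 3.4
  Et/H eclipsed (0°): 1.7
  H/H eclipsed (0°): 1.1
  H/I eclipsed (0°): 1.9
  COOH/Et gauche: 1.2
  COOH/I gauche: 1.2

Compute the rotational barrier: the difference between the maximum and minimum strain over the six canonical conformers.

5.4 kcal/mol

Et at 0° (eclipsed): H–Et eclipsed, H–I eclipsed, COOH–H eclipsed; 1.7 + 1.9 + 1.6 = 5.2 kcal/mol.
Et at 60° (staggered): COOH–I gauche; 1.2 = 1.2 kcal/mol.
Et at 120° (eclipsed): H–H eclipsed, H–Et eclipsed, COOH–I eclipsed; 1.1 + 1.7 + 3.4 = 6.2 kcal/mol.
Et at 180° (staggered): COOH–Et gauche, COOH–I gauche; 1.2 + 1.2 = 2.4 kcal/mol.
Et at 240° (eclipsed): H–I eclipsed, H–H eclipsed, COOH–Et eclipsed; 1.9 + 1.1 + 3.6 = 6.6 kcal/mol.
Et at 300° (staggered): COOH–Et gauche; 1.2 = 1.2 kcal/mol.
Max at 240° (6.6 kcal/mol), min at 60° (1.2 kcal/mol); barrier = 5.4 kcal/mol.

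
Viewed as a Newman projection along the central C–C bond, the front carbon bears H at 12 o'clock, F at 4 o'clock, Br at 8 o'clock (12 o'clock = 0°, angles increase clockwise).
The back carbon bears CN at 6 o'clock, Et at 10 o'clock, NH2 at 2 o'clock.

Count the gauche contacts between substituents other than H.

Non-H gauche pairs: F(120°)/CN(180°); F(120°)/NH2(60°); Br(240°)/CN(180°); Br(240°)/Et(300°) — 4 interactions.

4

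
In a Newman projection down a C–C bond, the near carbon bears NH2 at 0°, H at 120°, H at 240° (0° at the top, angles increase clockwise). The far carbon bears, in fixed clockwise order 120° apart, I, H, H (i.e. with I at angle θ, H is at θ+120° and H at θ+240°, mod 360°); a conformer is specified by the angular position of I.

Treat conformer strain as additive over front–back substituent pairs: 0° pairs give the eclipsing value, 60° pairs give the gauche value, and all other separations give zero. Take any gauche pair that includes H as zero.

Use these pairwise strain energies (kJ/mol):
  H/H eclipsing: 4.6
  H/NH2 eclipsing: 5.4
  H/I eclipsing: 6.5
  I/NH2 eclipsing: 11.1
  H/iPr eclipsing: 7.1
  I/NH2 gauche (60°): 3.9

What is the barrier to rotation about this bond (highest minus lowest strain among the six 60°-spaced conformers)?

20.3 kJ/mol

I at 0° (eclipsed): NH2–I eclipsed, H–H eclipsed, H–H eclipsed; 11.1 + 4.6 + 4.6 = 20.3 kJ/mol.
I at 60° (staggered): NH2–I gauche; 3.9 = 3.9 kJ/mol.
I at 120° (eclipsed): NH2–H eclipsed, H–I eclipsed, H–H eclipsed; 5.4 + 6.5 + 4.6 = 16.5 kJ/mol.
I at 180° (staggered): no non-H gauche contacts → 0.0 kJ/mol.
I at 240° (eclipsed): NH2–H eclipsed, H–H eclipsed, H–I eclipsed; 5.4 + 4.6 + 6.5 = 16.5 kJ/mol.
I at 300° (staggered): NH2–I gauche; 3.9 = 3.9 kJ/mol.
Max at 0° (20.3 kJ/mol), min at 180° (0.0 kJ/mol); barrier = 20.3 kJ/mol.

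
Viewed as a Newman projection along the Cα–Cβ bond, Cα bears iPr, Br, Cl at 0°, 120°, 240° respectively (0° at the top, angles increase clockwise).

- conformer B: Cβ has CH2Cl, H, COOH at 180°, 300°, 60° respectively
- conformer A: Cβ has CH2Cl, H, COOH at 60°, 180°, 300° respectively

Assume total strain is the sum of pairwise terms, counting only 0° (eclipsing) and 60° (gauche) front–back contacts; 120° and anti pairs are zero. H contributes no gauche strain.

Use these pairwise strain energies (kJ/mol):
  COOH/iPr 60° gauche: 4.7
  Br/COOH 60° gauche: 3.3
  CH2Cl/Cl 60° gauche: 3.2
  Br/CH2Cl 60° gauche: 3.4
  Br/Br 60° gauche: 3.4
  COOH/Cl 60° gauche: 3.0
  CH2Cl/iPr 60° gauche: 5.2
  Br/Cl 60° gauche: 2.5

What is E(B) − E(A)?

-1.7 kJ/mol

B (staggered): iPr(0°)/COOH(60°) gauche 4.7; Br(120°)/CH2Cl(180°) gauche 3.4; Br(120°)/COOH(60°) gauche 3.3; Cl(240°)/CH2Cl(180°) gauche 3.2 → 14.6 kJ/mol.
A (staggered): iPr(0°)/CH2Cl(60°) gauche 5.2; iPr(0°)/COOH(300°) gauche 4.7; Br(120°)/CH2Cl(60°) gauche 3.4; Cl(240°)/COOH(300°) gauche 3.0 → 16.3 kJ/mol.
E(B) − E(A) = 14.6 − 16.3 = -1.7 kJ/mol.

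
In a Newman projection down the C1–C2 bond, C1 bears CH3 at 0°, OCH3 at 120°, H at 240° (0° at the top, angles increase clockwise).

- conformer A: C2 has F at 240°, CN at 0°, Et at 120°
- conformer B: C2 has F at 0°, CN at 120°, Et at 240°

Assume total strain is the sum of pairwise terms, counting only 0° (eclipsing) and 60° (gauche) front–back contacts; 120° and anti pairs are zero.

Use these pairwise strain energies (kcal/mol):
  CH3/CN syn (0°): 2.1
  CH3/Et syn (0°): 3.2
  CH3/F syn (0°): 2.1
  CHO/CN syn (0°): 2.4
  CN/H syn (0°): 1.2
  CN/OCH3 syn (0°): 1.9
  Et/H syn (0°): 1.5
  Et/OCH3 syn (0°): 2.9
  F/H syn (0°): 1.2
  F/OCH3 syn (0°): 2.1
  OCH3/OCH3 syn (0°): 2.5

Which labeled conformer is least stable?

A (eclipsed): CH3–CN eclipsed, OCH3–Et eclipsed, H–F eclipsed; 2.1 + 2.9 + 1.2 = 6.2 kcal/mol.
B (eclipsed): CH3–F eclipsed, OCH3–CN eclipsed, H–Et eclipsed; 2.1 + 1.9 + 1.5 = 5.5 kcal/mol.
A has the highest total (6.2 kcal/mol).

A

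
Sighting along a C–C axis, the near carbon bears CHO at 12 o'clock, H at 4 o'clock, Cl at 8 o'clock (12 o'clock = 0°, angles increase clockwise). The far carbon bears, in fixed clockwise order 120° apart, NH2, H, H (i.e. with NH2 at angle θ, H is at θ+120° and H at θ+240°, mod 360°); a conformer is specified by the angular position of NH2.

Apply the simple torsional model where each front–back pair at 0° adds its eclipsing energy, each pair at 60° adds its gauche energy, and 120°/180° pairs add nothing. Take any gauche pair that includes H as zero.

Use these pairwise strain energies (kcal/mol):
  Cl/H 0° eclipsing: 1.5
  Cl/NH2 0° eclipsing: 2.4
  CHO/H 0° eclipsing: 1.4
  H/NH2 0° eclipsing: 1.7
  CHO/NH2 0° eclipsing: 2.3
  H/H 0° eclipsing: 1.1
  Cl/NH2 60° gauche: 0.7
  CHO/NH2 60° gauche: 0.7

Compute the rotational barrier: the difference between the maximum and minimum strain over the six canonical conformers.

4.2 kcal/mol

NH2 at 0° is eclipsed. CHO at 0° is eclipsed with NH2 at 0° (2.3); H at 120° is eclipsed with H at 120° (1.1); Cl at 240° is eclipsed with H at 240° (1.5). Total 4.9 kcal/mol.
NH2 at 60° is staggered. CHO at 0° is gauche with NH2 at 60° (0.7). Total 0.7 kcal/mol.
NH2 at 120° is eclipsed. CHO at 0° is eclipsed with H at 0° (1.4); H at 120° is eclipsed with NH2 at 120° (1.7); Cl at 240° is eclipsed with H at 240° (1.5). Total 4.6 kcal/mol.
NH2 at 180° is staggered. Cl at 240° is gauche with NH2 at 180° (0.7). Total 0.7 kcal/mol.
NH2 at 240° is eclipsed. CHO at 0° is eclipsed with H at 0° (1.4); H at 120° is eclipsed with H at 120° (1.1); Cl at 240° is eclipsed with NH2 at 240° (2.4). Total 4.9 kcal/mol.
NH2 at 300° is staggered. CHO at 0° is gauche with NH2 at 300° (0.7); Cl at 240° is gauche with NH2 at 300° (0.7). Total 1.4 kcal/mol.
Max at 0° (4.9 kcal/mol), min at 60° (0.7 kcal/mol); barrier = 4.2 kcal/mol.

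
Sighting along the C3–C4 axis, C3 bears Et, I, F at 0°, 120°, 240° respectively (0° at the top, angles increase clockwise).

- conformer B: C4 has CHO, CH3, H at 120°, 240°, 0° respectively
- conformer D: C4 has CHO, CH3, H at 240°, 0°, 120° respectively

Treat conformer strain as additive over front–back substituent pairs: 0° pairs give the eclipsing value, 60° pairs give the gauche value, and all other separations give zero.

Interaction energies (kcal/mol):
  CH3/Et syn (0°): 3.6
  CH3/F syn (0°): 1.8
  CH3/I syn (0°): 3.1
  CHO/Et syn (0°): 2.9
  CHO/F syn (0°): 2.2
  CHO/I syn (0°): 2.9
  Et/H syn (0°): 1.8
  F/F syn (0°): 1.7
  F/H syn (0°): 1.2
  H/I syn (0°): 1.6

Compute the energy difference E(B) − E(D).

-0.9 kcal/mol

B (eclipsed): Et–H eclipsed, I–CHO eclipsed, F–CH3 eclipsed; 1.8 + 2.9 + 1.8 = 6.5 kcal/mol.
D (eclipsed): Et–CH3 eclipsed, I–H eclipsed, F–CHO eclipsed; 3.6 + 1.6 + 2.2 = 7.4 kcal/mol.
E(B) − E(D) = 6.5 − 7.4 = -0.9 kcal/mol.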